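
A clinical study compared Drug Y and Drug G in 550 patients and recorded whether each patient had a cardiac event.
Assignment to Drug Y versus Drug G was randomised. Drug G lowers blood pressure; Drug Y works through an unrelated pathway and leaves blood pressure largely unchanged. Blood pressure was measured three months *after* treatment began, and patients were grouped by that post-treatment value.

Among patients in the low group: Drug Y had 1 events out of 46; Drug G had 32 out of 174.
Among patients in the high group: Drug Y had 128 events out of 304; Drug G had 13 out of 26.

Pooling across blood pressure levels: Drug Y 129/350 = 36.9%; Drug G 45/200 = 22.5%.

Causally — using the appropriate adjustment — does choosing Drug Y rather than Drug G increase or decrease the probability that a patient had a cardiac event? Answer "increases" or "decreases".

increases

Stratifying would compare drugs among patients the drugs themselves sorted into blood pressure groups — a form of selection on an intermediate. The unconditioned pooled rates give the total causal effect.
Pooled: Drug Y 36.9% vs Drug G 22.5%; Drug G is lower overall.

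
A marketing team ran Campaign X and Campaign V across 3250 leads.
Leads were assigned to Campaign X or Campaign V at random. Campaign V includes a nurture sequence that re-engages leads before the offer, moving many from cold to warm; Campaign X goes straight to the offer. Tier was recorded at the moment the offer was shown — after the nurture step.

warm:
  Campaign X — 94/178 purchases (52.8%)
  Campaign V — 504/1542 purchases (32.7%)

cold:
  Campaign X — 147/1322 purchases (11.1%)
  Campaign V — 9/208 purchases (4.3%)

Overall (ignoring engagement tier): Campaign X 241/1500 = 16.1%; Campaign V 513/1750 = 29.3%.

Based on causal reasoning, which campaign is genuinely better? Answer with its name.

Campaign V

The stratified and pooled comparisons disagree (Campaign X wins within each engagement tier; Campaign V wins overall), so the answer turns on the causal role of engagement tier.
Because the campaign influences engagement tier, engagement tier is a post-treatment mediator, not a confounder. Stratifying on it would bias the estimate; the causal effect is the crude pooled difference.
Pooled: Campaign X 16.1% vs Campaign V 29.3%; Campaign V is higher overall.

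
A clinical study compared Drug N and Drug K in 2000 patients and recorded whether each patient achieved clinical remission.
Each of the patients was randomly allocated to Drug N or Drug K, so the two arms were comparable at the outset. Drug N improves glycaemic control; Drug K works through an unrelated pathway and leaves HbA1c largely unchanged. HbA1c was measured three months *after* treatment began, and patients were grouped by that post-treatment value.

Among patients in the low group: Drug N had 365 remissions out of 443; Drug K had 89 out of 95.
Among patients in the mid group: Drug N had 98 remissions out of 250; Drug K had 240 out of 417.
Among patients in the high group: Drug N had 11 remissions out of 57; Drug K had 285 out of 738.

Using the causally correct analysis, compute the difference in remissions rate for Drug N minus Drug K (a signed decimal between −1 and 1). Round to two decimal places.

The distribution of HbA1c is itself part of what the drug does — it is an intermediate outcome. Holding it fixed would remove that part of the effect; the total effect is the pooled difference.
The causal difference is the pooled difference: 0.632 − 0.491 = +0.141.

+0.14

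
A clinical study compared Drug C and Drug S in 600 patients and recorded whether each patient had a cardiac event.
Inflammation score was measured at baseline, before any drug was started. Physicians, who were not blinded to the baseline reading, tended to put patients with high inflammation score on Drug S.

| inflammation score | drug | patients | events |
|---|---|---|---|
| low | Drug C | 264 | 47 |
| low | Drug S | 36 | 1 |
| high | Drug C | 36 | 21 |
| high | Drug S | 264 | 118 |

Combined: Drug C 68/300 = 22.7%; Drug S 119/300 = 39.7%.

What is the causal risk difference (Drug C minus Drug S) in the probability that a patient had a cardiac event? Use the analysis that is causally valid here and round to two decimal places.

The stratified and pooled comparisons disagree (Drug S wins within each inflammation score; Drug C wins overall), so the answer turns on the causal role of inflammation score.
Inflammation score differs across drugs for reasons unrelated to any effect of the drug itself, and it separately predicts the outcome — a classic confounder. We must compare within inflammation score levels.
Adjusting over the population distribution of inflammation score: 0.500·(0.178−0.028) + 0.500·(0.583−0.447) = +0.143.

+0.14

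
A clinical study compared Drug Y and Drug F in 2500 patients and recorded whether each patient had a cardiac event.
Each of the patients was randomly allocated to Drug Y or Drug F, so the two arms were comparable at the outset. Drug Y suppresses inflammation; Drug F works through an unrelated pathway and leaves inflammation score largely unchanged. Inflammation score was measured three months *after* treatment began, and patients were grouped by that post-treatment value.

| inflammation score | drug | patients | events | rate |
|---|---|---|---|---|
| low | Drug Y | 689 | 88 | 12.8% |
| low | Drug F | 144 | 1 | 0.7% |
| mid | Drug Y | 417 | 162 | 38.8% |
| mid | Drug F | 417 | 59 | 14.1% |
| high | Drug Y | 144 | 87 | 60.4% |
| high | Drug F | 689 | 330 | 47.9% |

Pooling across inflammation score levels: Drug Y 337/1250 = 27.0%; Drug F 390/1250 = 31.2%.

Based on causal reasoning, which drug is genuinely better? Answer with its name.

The distribution of inflammation score is itself part of what the drug does — it is an intermediate outcome. Holding it fixed would remove that part of the effect; the total effect is the pooled difference.
Pooled: Drug Y 27.0% vs Drug F 31.2%; Drug Y is lower overall.

Drug Y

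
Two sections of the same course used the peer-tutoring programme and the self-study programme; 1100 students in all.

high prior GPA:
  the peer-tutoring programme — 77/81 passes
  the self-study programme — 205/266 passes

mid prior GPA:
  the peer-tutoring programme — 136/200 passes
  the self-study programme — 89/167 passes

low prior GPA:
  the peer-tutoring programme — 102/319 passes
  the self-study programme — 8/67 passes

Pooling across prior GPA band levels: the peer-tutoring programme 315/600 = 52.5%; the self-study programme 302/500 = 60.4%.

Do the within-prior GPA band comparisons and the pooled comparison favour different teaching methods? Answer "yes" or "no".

Within each prior GPA band level (high prior GPA 95.1% vs 77.1%; mid prior GPA 68.0% vs 53.3%; low prior GPA 32.0% vs 11.9%), the peer-tutoring programme has the higher rate every time. Pooled: 52.5% vs 60.4% — the self-study programme has the higher rate overall. The two comparisons disagree.

yes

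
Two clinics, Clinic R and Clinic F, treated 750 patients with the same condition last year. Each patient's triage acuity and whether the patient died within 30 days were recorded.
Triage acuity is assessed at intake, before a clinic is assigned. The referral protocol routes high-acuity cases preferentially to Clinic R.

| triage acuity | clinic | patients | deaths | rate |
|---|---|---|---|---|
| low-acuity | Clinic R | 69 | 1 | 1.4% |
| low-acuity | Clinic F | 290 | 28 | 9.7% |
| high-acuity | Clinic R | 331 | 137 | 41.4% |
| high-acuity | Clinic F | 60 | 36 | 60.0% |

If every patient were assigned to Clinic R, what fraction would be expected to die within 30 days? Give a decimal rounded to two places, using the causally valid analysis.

0.22

Triage acuity is set before the clinic has any effect — it is not caused by the clinic — and it independently drives the outcome. That makes it a confounder, so the causal comparison is within triage acuity levels.
Standardising Clinic R to the population triage acuity mix: 0.479·1/69 + 0.521·137/331 = 0.223.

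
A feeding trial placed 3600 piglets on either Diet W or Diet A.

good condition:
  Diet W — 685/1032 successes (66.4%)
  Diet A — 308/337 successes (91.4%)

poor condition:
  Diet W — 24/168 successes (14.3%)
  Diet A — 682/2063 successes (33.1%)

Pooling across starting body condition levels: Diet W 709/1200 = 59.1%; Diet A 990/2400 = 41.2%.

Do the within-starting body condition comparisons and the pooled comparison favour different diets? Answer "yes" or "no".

Within each starting body condition level (good condition 66.4% vs 91.4%; poor condition 14.3% vs 33.1%), Diet A has the higher rate every time. Pooled: 59.1% vs 41.2% — Diet W has the higher rate overall. The two comparisons disagree.

yes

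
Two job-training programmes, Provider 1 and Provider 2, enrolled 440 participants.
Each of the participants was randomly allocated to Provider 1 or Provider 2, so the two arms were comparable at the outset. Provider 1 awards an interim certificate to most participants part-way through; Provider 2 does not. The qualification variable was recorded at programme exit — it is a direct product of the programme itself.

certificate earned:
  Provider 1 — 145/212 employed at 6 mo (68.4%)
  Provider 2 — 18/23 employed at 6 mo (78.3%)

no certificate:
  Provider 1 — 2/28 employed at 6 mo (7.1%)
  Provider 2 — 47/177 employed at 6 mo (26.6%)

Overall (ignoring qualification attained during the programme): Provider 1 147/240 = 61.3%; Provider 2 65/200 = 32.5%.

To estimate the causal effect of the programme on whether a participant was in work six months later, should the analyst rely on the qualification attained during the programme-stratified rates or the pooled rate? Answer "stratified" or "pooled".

The stratified and pooled comparisons disagree (Provider 2 wins within each qualification attained during the programme; Provider 1 wins overall), so the answer turns on the causal role of qualification attained during the programme.
Qualification attained during the programme is recorded after the programme and is itself shifted by it — it sits on the causal path from programme to outcome. Conditioning on a mediator would strip out part of the effect we want; the pooled comparison gives the total causal effect.
Pooled: Provider 1 61.3% vs Provider 2 32.5%; Provider 1 is higher overall.

pooled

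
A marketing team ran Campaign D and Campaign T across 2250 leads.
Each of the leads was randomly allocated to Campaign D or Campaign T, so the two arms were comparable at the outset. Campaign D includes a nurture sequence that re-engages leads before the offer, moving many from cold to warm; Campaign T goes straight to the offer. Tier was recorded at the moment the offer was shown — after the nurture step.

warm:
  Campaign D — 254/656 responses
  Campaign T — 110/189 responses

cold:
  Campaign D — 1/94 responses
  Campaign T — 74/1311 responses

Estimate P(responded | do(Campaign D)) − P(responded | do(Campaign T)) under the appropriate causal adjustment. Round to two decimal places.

The distribution of engagement tier is itself part of what the campaign does — it is an intermediate outcome. Holding it fixed would remove that part of the effect; the total effect is the pooled difference.
The causal difference is the pooled difference: 0.340 − 0.123 = +0.217.

+0.22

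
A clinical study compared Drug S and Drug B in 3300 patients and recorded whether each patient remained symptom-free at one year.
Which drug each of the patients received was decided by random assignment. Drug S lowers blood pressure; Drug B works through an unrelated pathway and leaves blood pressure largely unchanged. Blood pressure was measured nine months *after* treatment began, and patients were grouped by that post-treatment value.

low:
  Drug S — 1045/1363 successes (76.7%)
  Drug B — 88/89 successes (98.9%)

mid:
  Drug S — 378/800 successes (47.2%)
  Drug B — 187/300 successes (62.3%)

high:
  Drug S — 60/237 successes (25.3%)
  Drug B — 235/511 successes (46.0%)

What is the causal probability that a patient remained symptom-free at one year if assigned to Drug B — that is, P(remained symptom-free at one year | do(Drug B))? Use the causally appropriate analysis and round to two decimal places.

Within every blood pressure level Drug B has the higher rate, yet pooled Drug S does — Simpson's reversal.
Blood pressure is recorded after the drug and is itself shifted by it — it sits on the causal path from drug to outcome. Conditioning on a mediator would strip out part of the effect we want; the pooled comparison gives the total causal effect.
So P(outcome | do(Drug B)) is just the pooled rate for Drug B: 510/900 = 0.567.

0.57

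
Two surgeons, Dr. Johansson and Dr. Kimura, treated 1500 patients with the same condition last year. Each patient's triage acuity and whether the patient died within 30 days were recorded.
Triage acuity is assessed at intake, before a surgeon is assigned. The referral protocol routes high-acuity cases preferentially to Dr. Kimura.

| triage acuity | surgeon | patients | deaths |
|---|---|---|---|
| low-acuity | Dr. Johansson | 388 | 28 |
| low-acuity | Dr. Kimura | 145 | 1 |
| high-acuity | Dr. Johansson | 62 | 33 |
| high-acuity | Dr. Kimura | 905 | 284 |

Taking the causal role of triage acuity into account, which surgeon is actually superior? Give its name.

Dr. Kimura

Triage acuity satisfies the back-door criterion: it is not a descendant of the surgeon, and it blocks the spurious path from surgeon to outcome. Adjusting for it (i.e., using the within-triage acuity rates) gives the causal effect.
Within each level — low-acuity: 7.2% vs 0.7%; high-acuity: 53.2% vs 31.4% — Dr. Kimura is lower every time.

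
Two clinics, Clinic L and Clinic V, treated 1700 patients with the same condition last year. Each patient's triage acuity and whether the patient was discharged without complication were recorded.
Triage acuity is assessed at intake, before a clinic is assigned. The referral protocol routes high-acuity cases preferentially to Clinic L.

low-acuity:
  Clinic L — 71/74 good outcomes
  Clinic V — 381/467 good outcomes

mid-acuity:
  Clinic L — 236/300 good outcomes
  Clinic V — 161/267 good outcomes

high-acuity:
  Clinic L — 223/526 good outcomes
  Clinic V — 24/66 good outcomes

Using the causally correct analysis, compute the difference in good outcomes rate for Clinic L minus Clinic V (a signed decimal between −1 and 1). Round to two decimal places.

+0.13

Clinic L is higher inside every triage acuity stratum but Clinic V is higher in aggregate. Whether to stratify depends on how triage acuity relates to the clinic.
Nothing the clinic does changes triage acuity; the imbalance is an allocation artefact. With triage acuity also predicting the outcome, the pooled figure is confounded, and the within-stratum comparison is the causal one.
Adjusting over the population distribution of triage acuity: 0.318·(0.959−0.816) + 0.334·(0.787−0.603) + 0.348·(0.424−0.364) = +0.128.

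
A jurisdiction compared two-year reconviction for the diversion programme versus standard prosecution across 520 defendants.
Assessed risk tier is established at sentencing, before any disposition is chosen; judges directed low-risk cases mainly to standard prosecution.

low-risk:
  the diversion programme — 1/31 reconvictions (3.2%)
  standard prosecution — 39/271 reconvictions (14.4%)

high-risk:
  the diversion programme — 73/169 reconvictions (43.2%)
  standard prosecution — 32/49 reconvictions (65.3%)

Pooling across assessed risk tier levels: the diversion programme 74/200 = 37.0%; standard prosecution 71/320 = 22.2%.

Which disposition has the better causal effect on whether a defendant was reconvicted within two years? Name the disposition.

the diversion programme

The assessed risk tier-specific comparison favours the diversion programme throughout, but the pooled figures favour standard prosecution. The question is whether to condition on assessed risk tier.
Assessed risk tier differs across dispositions for reasons unrelated to any effect of the disposition itself, and it separately predicts the outcome — a classic confounder. We must compare within assessed risk tier levels.
Within each level — low-risk: 3.2% vs 14.4%; high-risk: 43.2% vs 65.3% — the diversion programme is lower every time.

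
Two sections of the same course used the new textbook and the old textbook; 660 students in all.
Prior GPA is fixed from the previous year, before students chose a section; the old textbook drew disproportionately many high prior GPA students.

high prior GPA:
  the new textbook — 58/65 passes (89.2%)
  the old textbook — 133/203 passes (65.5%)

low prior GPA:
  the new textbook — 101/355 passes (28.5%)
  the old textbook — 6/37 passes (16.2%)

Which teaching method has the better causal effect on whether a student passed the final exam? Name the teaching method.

The imbalance in prior GPA band arose from how students were allocated, not from anything the teaching method did; and prior GPA band independently affects the outcome. The pooled gap is confounded — condition on prior GPA band.
Within each level — high prior GPA: 89.2% vs 65.5%; low prior GPA: 28.5% vs 16.2% — the new textbook is higher every time.

the new textbook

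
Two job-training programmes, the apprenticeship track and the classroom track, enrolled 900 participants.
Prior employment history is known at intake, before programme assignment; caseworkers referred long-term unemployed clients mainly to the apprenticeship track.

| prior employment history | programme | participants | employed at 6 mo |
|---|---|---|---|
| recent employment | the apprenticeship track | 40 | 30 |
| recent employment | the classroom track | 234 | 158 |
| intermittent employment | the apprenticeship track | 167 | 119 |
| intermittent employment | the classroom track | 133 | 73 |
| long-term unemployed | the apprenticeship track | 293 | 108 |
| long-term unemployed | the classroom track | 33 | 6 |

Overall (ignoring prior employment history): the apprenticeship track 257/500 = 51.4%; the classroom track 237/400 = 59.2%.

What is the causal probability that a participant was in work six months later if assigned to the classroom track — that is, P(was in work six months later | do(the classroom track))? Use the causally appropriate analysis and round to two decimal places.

0.45

The prior employment history-specific comparison favours the apprenticeship track throughout, but the pooled figures favour the classroom track. The question is whether to condition on prior employment history.
The imbalance in prior employment history arose from how participants were allocated, not from anything the programme did; and prior employment history independently affects the outcome. The pooled gap is confounded — condition on prior employment history.
Standardising the classroom track to the population prior employment history mix: 0.304·158/234 + 0.333·73/133 + 0.362·6/33 = 0.454.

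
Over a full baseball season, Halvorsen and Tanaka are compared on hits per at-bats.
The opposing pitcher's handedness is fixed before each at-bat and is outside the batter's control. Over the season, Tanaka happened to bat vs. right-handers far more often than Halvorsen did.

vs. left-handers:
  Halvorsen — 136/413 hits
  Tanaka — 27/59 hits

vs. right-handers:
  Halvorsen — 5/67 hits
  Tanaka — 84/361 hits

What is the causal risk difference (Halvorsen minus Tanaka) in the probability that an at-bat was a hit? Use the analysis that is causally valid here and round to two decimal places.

-0.14

Pitcher handedness is set before the player has any effect — it is not caused by the player — and it independently drives the outcome. That makes it a confounder, so the causal comparison is within pitcher handedness levels.
Adjusting over the population distribution of pitcher handedness: 0.524·(0.329−0.458) + 0.476·(0.075−0.233) = -0.142.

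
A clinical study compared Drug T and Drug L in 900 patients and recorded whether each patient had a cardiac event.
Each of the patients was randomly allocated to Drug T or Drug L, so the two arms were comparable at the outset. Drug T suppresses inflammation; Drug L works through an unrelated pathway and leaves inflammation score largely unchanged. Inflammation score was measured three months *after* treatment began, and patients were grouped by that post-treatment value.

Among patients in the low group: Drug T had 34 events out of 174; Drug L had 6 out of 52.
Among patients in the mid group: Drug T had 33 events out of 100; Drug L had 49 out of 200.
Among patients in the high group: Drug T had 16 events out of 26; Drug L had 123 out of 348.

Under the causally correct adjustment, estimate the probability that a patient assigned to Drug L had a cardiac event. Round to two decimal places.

0.30

Drug L is lower inside every inflammation score stratum but Drug T is lower in aggregate. Whether to stratify depends on how inflammation score relates to the drug.
The distribution of inflammation score is itself part of what the drug does — it is an intermediate outcome. Holding it fixed would remove that part of the effect; the total effect is the pooled difference.
So P(outcome | do(Drug L)) is just the pooled rate for Drug L: 178/600 = 0.297.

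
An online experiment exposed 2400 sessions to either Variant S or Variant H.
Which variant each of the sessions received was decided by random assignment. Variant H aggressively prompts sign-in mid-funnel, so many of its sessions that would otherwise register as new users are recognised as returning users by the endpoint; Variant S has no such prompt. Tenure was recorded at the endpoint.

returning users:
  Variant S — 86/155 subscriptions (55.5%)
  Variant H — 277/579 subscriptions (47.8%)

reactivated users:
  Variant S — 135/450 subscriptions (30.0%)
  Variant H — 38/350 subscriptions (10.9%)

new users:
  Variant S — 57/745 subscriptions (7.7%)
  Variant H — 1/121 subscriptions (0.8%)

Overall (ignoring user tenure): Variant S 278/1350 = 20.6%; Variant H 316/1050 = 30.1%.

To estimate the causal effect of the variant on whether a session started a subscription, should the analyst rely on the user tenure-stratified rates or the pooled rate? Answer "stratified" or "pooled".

pooled

The stratified and pooled comparisons disagree (Variant S wins within each user tenure; Variant H wins overall), so the answer turns on the causal role of user tenure.
User tenure here is a post-treatment variable shaped by the variant; conditioning on it would introduce bias rather than remove it. The overall comparison is the causal one.
Pooled: Variant S 20.6% vs Variant H 30.1%; Variant H is higher overall.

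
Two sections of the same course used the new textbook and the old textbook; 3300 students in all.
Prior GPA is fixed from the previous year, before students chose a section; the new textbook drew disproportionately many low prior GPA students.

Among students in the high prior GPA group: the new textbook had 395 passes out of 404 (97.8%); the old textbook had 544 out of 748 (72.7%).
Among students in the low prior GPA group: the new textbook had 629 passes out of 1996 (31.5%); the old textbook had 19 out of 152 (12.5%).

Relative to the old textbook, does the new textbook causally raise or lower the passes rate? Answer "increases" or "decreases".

increases

Since prior GPA band is a pre-existing factor (not a product of the teaching method) and it affects the outcome on its own, it is a confounder. The stratified rates, not the pooled rate, identify the causal effect.
Within each level — high prior GPA: 97.8% vs 72.7%; low prior GPA: 31.5% vs 12.5% — the new textbook is higher every time.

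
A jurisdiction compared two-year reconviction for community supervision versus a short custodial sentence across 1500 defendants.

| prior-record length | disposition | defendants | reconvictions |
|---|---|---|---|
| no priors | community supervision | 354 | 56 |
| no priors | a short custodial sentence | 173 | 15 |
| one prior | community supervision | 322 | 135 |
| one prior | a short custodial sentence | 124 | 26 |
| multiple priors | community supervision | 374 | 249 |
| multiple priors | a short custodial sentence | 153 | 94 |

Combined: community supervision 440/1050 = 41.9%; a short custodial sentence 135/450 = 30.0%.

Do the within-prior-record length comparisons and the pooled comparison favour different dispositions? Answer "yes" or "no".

Within each prior-record length level (no priors 15.8% vs 8.7%; one prior 41.9% vs 21.0%; multiple priors 66.6% vs 61.4%), a short custodial sentence has the lower rate every time. Pooled: 41.9% vs 30.0% — a short custodial sentence has the lower rate overall. They agree.

no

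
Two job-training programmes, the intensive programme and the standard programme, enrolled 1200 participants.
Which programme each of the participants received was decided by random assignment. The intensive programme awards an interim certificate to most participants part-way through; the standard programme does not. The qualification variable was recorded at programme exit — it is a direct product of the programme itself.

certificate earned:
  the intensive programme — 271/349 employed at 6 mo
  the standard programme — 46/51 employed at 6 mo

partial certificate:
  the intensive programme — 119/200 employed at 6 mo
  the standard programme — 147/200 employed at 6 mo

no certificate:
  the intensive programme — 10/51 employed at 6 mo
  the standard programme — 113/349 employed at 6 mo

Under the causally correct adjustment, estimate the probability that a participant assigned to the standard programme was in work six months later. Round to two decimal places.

Stratifying would compare programmes among participants the programmes themselves sorted into qualification attained during the programme groups — a form of selection on an intermediate. The unconditioned pooled rates give the total causal effect.
So P(outcome | do(the standard programme)) is just the pooled rate for the standard programme: 306/600 = 0.510.

0.51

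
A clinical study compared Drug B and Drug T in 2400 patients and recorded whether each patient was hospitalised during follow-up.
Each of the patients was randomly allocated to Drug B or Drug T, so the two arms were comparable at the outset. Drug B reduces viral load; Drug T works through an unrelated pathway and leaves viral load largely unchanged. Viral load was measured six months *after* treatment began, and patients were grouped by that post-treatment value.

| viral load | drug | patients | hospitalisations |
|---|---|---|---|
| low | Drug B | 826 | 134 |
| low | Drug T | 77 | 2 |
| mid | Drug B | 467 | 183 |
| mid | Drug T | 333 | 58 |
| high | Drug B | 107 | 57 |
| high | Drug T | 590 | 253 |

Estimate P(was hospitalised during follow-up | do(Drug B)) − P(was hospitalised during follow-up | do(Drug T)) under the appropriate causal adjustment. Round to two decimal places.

Viral load lies on the pathway drug → viral load → outcome, so adjusting for it blocks the indirect effect. For the total causal effect of drug, use the unadjusted pooled rates.
The causal difference is the pooled difference: 0.267 − 0.313 = -0.046.

-0.05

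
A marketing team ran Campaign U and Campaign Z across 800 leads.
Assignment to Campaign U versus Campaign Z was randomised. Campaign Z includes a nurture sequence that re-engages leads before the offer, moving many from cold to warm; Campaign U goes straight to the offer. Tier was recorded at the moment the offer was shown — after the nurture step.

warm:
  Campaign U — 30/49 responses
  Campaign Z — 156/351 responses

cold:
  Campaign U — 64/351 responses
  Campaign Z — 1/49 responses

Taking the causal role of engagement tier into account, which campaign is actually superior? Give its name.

Campaign Z

Within every engagement tier level Campaign U has the higher rate, yet pooled Campaign Z does — Simpson's reversal.
Engagement tier is downstream of the campaign. One should not condition on a consequence of treatment, so the overall rates are the right comparison.
Pooled: Campaign U 23.5% vs Campaign Z 39.2%; Campaign Z is higher overall.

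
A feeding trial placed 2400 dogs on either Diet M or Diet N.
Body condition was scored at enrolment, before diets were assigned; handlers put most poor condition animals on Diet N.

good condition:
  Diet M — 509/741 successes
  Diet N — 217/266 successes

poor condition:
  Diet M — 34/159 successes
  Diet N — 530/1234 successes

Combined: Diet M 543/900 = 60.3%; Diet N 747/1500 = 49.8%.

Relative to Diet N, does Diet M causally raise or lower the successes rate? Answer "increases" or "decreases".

decreases

Here starting body condition is a common cause — it drives both which diet a case falls under and the outcome. The crude comparison mixes populations; the stratum-specific rates are the causally relevant ones.
Within each level — good condition: 68.7% vs 81.6%; poor condition: 21.4% vs 42.9% — Diet N is higher every time.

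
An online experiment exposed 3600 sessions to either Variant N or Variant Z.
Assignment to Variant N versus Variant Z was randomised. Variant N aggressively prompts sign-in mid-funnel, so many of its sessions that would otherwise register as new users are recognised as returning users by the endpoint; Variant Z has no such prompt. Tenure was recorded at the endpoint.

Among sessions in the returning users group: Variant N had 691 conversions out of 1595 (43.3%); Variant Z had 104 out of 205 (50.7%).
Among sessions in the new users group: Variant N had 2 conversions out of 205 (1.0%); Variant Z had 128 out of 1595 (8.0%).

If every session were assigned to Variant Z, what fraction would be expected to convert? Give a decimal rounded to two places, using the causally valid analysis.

0.13

Variant Z is higher inside every user tenure stratum but Variant N is higher in aggregate. Whether to stratify depends on how user tenure relates to the variant.
The distribution of user tenure is itself part of what the variant does — it is an intermediate outcome. Holding it fixed would remove that part of the effect; the total effect is the pooled difference.
So P(outcome | do(Variant Z)) is just the pooled rate for Variant Z: 232/1800 = 0.129.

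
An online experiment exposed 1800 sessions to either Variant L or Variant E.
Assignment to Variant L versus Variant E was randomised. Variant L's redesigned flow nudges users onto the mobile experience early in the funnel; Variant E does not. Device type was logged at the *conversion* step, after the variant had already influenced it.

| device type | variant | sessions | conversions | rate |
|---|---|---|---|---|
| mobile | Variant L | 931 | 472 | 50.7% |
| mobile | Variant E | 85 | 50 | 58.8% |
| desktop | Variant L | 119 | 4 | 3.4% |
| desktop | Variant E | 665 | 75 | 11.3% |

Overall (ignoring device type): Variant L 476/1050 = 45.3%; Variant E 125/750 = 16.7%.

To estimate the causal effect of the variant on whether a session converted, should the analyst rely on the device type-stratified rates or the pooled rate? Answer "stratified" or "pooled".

Within every device type level Variant E has the higher rate, yet pooled Variant L does — Simpson's reversal.
Device type lies on the pathway variant → device type → outcome, so adjusting for it blocks the indirect effect. For the total causal effect of variant, use the unadjusted pooled rates.
Pooled: Variant L 45.3% vs Variant E 16.7%; Variant L is higher overall.

pooled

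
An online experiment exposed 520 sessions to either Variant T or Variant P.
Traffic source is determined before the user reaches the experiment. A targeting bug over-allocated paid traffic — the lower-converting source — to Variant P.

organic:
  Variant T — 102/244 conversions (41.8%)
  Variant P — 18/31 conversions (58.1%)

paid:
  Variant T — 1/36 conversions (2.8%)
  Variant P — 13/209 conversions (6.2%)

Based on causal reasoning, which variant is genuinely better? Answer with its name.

Since traffic source is a pre-existing factor (not a product of the variant) and it affects the outcome on its own, it is a confounder. The stratified rates, not the pooled rate, identify the causal effect.
Within each level — organic: 41.8% vs 58.1%; paid: 2.8% vs 6.2% — Variant P is higher every time.

Variant P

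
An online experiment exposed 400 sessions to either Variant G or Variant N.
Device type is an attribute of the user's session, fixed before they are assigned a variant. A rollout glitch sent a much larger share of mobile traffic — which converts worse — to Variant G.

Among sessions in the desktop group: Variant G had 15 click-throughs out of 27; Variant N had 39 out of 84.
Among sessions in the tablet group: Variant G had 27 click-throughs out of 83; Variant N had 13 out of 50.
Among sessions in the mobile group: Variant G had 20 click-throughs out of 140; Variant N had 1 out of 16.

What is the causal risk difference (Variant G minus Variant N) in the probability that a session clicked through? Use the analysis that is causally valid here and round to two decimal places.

+0.08

The device type-specific comparison favours Variant G throughout, but the pooled figures favour Variant N. The question is whether to condition on device type.
Device type satisfies the back-door criterion: it is not a descendant of the variant, and it blocks the spurious path from variant to outcome. Adjusting for it (i.e., using the within-device type rates) gives the causal effect.
Adjusting over the population distribution of device type: 0.278·(0.556−0.464) + 0.333·(0.325−0.260) + 0.390·(0.143−0.062) = +0.078.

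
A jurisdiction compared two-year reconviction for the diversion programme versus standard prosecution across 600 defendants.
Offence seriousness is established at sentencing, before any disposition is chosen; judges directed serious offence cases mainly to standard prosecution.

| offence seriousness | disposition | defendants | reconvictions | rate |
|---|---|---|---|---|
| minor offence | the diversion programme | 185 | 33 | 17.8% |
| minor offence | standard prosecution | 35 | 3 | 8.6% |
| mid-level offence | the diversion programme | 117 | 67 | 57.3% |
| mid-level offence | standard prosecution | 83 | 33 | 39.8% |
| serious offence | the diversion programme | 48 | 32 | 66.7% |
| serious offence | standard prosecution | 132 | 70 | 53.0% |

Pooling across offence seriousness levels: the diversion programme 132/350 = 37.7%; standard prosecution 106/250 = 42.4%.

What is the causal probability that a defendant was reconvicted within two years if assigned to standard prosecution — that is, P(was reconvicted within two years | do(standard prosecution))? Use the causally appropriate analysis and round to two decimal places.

standard prosecution is lower inside every offence seriousness stratum but the diversion programme is lower in aggregate. Whether to stratify depends on how offence seriousness relates to the disposition.
Offence seriousness differs across dispositions for reasons unrelated to any effect of the disposition itself, and it separately predicts the outcome — a classic confounder. We must compare within offence seriousness levels.
Standardising standard prosecution to the population offence seriousness mix: 0.367·3/35 + 0.333·33/83 + 0.300·70/132 = 0.323.

0.32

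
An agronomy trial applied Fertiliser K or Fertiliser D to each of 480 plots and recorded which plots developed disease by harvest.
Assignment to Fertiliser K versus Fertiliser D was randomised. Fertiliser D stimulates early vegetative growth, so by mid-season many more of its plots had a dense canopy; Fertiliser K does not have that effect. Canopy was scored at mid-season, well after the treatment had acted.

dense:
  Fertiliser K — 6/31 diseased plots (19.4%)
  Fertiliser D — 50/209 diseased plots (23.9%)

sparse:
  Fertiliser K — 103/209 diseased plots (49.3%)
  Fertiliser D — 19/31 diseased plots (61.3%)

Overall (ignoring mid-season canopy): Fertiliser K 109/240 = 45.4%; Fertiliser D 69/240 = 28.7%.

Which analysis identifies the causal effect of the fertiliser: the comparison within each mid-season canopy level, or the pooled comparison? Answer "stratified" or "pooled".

Fertiliser K is lower inside every mid-season canopy stratum but Fertiliser D is lower in aggregate. Whether to stratify depends on how mid-season canopy relates to the fertiliser.
Mid-season canopy here is a post-treatment variable shaped by the fertiliser; conditioning on it would introduce bias rather than remove it. The overall comparison is the causal one.
Pooled: Fertiliser K 45.4% vs Fertiliser D 28.7%; Fertiliser D is lower overall.

pooled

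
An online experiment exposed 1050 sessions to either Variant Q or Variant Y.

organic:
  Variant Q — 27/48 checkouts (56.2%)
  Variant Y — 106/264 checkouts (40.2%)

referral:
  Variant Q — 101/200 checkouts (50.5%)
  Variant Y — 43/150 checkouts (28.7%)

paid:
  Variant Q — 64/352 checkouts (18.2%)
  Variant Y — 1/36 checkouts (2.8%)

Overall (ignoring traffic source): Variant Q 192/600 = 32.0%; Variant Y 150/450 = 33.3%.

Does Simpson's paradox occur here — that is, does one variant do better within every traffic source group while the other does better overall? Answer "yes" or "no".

yes

Within each traffic source level (organic 56.2% vs 40.2%; referral 50.5% vs 28.7%; paid 18.2% vs 2.8%), Variant Q has the higher rate every time. Pooled: 32.0% vs 33.3% — Variant Y has the higher rate overall. The two comparisons disagree.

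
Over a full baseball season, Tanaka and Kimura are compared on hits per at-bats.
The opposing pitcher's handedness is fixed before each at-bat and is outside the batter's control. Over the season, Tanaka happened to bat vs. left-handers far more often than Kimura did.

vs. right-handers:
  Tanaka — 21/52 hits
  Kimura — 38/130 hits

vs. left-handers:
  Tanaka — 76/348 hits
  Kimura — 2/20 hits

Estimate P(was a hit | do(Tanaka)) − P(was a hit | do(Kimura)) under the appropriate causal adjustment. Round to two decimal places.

+0.12

The stratified and pooled comparisons disagree (Tanaka wins within each pitcher handedness; Kimura wins overall), so the answer turns on the causal role of pitcher handedness.
Since pitcher handedness is a pre-existing factor (not a product of the player) and it affects the outcome on its own, it is a confounder. The stratified rates, not the pooled rate, identify the causal effect.
Adjusting over the population distribution of pitcher handedness: 0.331·(0.404−0.292) + 0.669·(0.218−0.100) = +0.116.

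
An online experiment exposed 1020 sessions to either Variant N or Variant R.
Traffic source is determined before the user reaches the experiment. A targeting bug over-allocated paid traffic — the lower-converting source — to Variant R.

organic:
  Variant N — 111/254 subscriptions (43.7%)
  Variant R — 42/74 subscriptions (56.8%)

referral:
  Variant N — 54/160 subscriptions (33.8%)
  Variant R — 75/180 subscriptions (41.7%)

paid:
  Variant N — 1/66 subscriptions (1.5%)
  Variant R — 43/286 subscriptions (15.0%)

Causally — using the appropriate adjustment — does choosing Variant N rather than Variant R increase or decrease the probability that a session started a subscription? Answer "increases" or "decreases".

Variant R is higher inside every traffic source stratum but Variant N is higher in aggregate. Whether to stratify depends on how traffic source relates to the variant.
Traffic source satisfies the back-door criterion: it is not a descendant of the variant, and it blocks the spurious path from variant to outcome. Adjusting for it (i.e., using the within-traffic source rates) gives the causal effect.
Within each level — organic: 43.7% vs 56.8%; referral: 33.8% vs 41.7%; paid: 1.5% vs 15.0% — Variant R is higher every time.

decreases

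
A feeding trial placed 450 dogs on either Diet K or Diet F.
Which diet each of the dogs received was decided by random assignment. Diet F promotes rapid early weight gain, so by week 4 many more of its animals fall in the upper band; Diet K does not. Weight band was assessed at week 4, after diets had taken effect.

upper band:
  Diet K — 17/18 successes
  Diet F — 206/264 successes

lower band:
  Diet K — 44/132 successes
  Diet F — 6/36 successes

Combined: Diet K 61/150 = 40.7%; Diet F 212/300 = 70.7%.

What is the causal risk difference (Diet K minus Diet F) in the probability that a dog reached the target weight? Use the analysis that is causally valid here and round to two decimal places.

-0.30

The stratified and pooled comparisons disagree (Diet K wins within each week-4 weight band; Diet F wins overall), so the answer turns on the causal role of week-4 weight band.
Because the diet influences week-4 weight band, week-4 weight band is a post-treatment mediator, not a confounder. Stratifying on it would bias the estimate; the causal effect is the crude pooled difference.
The causal difference is the pooled difference: 0.407 − 0.707 = -0.300.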